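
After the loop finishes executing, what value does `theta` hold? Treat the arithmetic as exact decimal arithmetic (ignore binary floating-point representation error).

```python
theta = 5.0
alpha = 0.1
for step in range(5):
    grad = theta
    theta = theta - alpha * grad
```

Let's trace through this code step by step.

Initialize: theta = 5.0
Initialize: alpha = 0.1
Entering loop: for step in range(5):
After iteration 1: step = 0, theta = 4.5, grad = 5.0
After iteration 2: step = 1, theta = 4.05, grad = 4.5
After iteration 3: step = 2, theta = 3.645, grad = 4.05
After iteration 4: step = 3, theta = 3.2805, grad = 3.645
After iteration 5: step = 4, theta = 2.95245, grad = 3.2805
Loop ends.

Final answer: 2.95245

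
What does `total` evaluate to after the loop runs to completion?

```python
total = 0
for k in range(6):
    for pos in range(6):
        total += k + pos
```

Let's trace through this code step by step.

Initialize: total = 0
Entering loop: for k in range(6):
After iteration 1: k = 0, total = 15
After iteration 2: k = 1, total = 36
After iteration 3: k = 2, total = 63
After iteration 4: k = 3, total = 96
After iteration 5: k = 4, total = 135
After iteration 6: k = 5, total = 180
Loop ends.

Final answer: 180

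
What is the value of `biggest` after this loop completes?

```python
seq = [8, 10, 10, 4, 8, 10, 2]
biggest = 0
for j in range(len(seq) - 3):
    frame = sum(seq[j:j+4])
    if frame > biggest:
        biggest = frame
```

Let's trace through this code step by step.

Initialize: seq = [8, 10, 10, 4, 8, 10, 2]
Initialize: biggest = 0
Entering loop: for j in range(len(seq) - 3):
After iteration 1: j = 0, biggest = 32, frame = 32
After iteration 2: j = 1, biggest = 32, frame = 32
After iteration 3: j = 2, biggest = 32, frame = 32
After iteration 4: j = 3, biggest = 32, frame = 24
Loop ends.

Final answer: 32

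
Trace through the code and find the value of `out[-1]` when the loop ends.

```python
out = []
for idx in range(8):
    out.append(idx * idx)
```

Let's trace through this code step by step.

Initialize: out = []
Entering loop: for idx in range(8):
After iteration 1: idx = 0, out = [0]
After iteration 2: idx = 1, out = [0, 1]
After iteration 3: idx = 2, out = [0, 1, 4]
After iteration 4: idx = 3, out = [0, 1, 4, 9]
After iteration 5: idx = 4, out = [0, 1, 4, 9, 16]
After iteration 6: idx = 5, out = [0, 1, 4, 9, 16, 25]
After iteration 7: idx = 6, out = [0, 1, 4, 9, 16, 25, 36]
After iteration 8: idx = 7, out = [0, 1, 4, 9, 16, 25, 36, 49]
Loop ends.
out[-1] = 49

Final answer: 49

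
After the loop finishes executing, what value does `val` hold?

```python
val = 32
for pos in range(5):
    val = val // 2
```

Let's trace through this code step by step.

Initialize: val = 32
Entering loop: for pos in range(5):
After iteration 1: pos = 0, val = 16
After iteration 2: pos = 1, val = 8
After iteration 3: pos = 2, val = 4
After iteration 4: pos = 3, val = 2
After iteration 5: pos = 4, val = 1
Loop ends.

Final answer: 1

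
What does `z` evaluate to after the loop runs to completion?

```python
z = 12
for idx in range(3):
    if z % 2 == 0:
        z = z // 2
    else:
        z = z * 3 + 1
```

Let's trace through this code step by step.

Initialize: z = 12
Entering loop: for idx in range(3):
After iteration 1: idx = 0, z = 6
After iteration 2: idx = 1, z = 3
After iteration 3: idx = 2, z = 10
Loop ends.

Final answer: 10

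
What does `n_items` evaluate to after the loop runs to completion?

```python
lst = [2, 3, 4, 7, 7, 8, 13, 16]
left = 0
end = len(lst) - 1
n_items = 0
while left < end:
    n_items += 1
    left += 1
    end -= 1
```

Let's trace through this code step by step.

Initialize: lst = [2, 3, 4, 7, 7, 8, 13, 16]
Initialize: left = 0
Initialize: end = 7
Initialize: n_items = 0
Entering loop: while left < end:
After iteration 1: left = 1, end = 6, n_items = 1
After iteration 2: left = 2, end = 5, n_items = 2
After iteration 3: left = 3, end = 4, n_items = 3
After iteration 4: left = 4, end = 3, n_items = 4
Loop ends.

Final answer: 4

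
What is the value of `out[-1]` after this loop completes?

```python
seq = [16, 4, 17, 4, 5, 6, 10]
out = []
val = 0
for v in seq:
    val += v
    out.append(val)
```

Let's trace through this code step by step.

Initialize: seq = [16, 4, 17, 4, 5, 6, 10]
Initialize: out = []
Initialize: val = 0
Entering loop: for v in seq:
After iteration 1: v = 16, out = [16], val = 16
After iteration 2: v = 4, out = [16, 20], val = 20
After iteration 3: v = 17, out = [16, 20, 37], val = 37
After iteration 4: v = 4, out = [16, 20, 37, 41], val = 41
After iteration 5: v = 5, out = [16, 20, 37, 41, 46], val = 46
After iteration 6: v = 6, out = [16, 20, 37, 41, 46, 52], val = 52
After iteration 7: v = 10, out = [16, 20, 37, 41, 46, 52, 62], val = 62
Loop ends.
out[-1] = 62

Final answer: 62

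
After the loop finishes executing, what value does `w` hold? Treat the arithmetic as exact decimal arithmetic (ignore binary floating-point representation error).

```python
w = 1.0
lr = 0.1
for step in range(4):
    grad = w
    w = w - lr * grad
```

Let's trace through this code step by step.

Initialize: w = 1.0
Initialize: lr = 0.1
Entering loop: for step in range(4):
After iteration 1: step = 0, w = 0.9, grad = 1.0
After iteration 2: step = 1, w = 0.81, grad = 0.9
After iteration 3: step = 2, w = 0.729, grad = 0.81
After iteration 4: step = 3, w = 0.6561, grad = 0.729
Loop ends.

Final answer: 0.6561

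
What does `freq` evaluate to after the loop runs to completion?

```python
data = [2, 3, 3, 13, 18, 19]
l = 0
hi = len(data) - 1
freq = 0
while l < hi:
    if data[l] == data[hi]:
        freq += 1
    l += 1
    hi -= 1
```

Let's trace through this code step by step.

Initialize: data = [2, 3, 3, 13, 18, 19]
Initialize: l = 0
Initialize: hi = 5
Initialize: freq = 0
Entering loop: while l < hi:
After iteration 1: l = 1, hi = 4, freq = 0
After iteration 2: l = 2, hi = 3, freq = 0
After iteration 3: l = 3, hi = 2, freq = 0
Loop ends.

Final answer: 0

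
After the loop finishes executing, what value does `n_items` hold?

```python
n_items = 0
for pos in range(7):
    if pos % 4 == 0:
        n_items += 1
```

Let's trace through this code step by step.

Initialize: n_items = 0
Entering loop: for pos in range(7):
After iteration 1: pos = 0, n_items = 1
After iteration 2: pos = 1, n_items = 1
After iteration 3: pos = 2, n_items = 1
After iteration 4: pos = 3, n_items = 1
After iteration 5: pos = 4, n_items = 2
After iteration 6: pos = 5, n_items = 2
After iteration 7: pos = 6, n_items = 2
Loop ends.

Final answer: 2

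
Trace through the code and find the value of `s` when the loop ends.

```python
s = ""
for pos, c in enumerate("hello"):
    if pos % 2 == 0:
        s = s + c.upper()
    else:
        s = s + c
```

Let's trace through this code step by step.

Initialize: s = ''
Entering loop: for pos, c in enumerate("hello"):
After iteration 1: pos = 0, c = 'h', s = 'H'
After iteration 2: pos = 1, c = 'e', s = 'He'
After iteration 3: pos = 2, c = 'l', s = 'HeL'
After iteration 4: pos = 3, c = 'l', s = 'HeLl'
After iteration 5: pos = 4, c = 'o', s = 'HeLlO'
Loop ends.

Final answer: 'HeLlO'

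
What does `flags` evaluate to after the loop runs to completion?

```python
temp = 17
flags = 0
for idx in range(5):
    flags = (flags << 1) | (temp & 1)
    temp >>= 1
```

Let's trace through this code step by step.

Initialize: temp = 17
Initialize: flags = 0
Entering loop: for idx in range(5):
After iteration 1: idx = 0, temp = 8, flags = 1
After iteration 2: idx = 1, temp = 4, flags = 2
After iteration 3: idx = 2, temp = 2, flags = 4
After iteration 4: idx = 3, temp = 1, flags = 8
After iteration 5: idx = 4, temp = 0, flags = 17
Loop ends.

Final answer: 17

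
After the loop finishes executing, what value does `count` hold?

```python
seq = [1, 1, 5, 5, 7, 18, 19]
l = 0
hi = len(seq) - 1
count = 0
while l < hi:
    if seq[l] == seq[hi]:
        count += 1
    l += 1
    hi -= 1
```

Let's trace through this code step by step.

Initialize: seq = [1, 1, 5, 5, 7, 18, 19]
Initialize: l = 0
Initialize: hi = 6
Initialize: count = 0
Entering loop: while l < hi:
After iteration 1: l = 1, hi = 5, count = 0
After iteration 2: l = 2, hi = 4, count = 0
After iteration 3: l = 3, hi = 3, count = 0
Loop ends.

Final answer: 0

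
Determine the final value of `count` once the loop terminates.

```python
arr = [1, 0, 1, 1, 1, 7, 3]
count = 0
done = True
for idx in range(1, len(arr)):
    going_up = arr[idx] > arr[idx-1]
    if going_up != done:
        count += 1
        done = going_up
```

Let's trace through this code step by step.

Initialize: arr = [1, 0, 1, 1, 1, 7, 3]
Initialize: count = 0
Initialize: done = True
Entering loop: for idx in range(1, len(arr)):
After iteration 1: idx = 1, count = 1, done = False, going_up = False
After iteration 2: idx = 2, count = 2, done = True, going_up = True
After iteration 3: idx = 3, count = 3, done = False, going_up = False
After iteration 4: idx = 4, count = 3, done = False, going_up = False
After iteration 5: idx = 5, count = 4, done = True, going_up = True
After iteration 6: idx = 6, count = 5, done = False, going_up = False
Loop ends.

Final answer: 5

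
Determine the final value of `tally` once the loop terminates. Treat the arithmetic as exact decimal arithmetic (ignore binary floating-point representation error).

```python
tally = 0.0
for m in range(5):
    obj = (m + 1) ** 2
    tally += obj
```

Let's trace through this code step by step.

Initialize: tally = 0.0
Entering loop: for m in range(5):
After iteration 1: m = 0, tally = 1.0, obj = 1
After iteration 2: m = 1, tally = 5.0, obj = 4
After iteration 3: m = 2, tally = 14.0, obj = 9
After iteration 4: m = 3, tally = 30.0, obj = 16
After iteration 5: m = 4, tally = 55.0, obj = 25
Loop ends.

Final answer: 55.0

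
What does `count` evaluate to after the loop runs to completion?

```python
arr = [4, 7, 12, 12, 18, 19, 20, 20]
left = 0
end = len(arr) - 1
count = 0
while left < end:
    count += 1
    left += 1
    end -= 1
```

Let's trace through this code step by step.

Initialize: arr = [4, 7, 12, 12, 18, 19, 20, 20]
Initialize: left = 0
Initialize: end = 7
Initialize: count = 0
Entering loop: while left < end:
After iteration 1: left = 1, end = 6, count = 1
After iteration 2: left = 2, end = 5, count = 2
After iteration 3: left = 3, end = 4, count = 3
After iteration 4: left = 4, end = 3, count = 4
Loop ends.

Final answer: 4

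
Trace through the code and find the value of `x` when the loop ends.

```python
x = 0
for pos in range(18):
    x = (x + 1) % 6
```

Let's trace through this code step by step.

Initialize: x = 0
Entering loop: for pos in range(18):
After iteration 1: pos = 0, x = 1
After iteration 2: pos = 1, x = 2
After iteration 3: pos = 2, x = 3
After iteration 4: pos = 3, x = 4
After iteration 5: pos = 4, x = 5
After iteration 6: pos = 5, x = 0
After iteration 7: pos = 6, x = 1
After iteration 8: pos = 7, x = 2
After iteration 9: pos = 8, x = 3
After iteration 10: pos = 9, x = 4
After iteration 11: pos = 10, x = 5
After iteration 12: pos = 11, x = 0
After iteration 13: pos = 12, x = 1
After iteration 14: pos = 13, x = 2
After iteration 15: pos = 14, x = 3
After iteration 16: pos = 15, x = 4
After iteration 17: pos = 16, x = 5
After iteration 18: pos = 17, x = 0
Loop ends.

Final answer: 0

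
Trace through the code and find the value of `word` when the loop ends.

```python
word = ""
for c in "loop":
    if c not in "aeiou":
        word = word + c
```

Let's trace through this code step by step.

Initialize: word = ''
Entering loop: for c in "loop":
After iteration 1: c = 'l', word = 'l'
After iteration 2: c = 'o', word = 'l'
After iteration 3: c = 'o', word = 'l'
After iteration 4: c = 'p', word = 'lp'
Loop ends.

Final answer: 'lp'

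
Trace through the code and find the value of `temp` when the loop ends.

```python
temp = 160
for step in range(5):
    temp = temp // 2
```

Let's trace through this code step by step.

Initialize: temp = 160
Entering loop: for step in range(5):
After iteration 1: step = 0, temp = 80
After iteration 2: step = 1, temp = 40
After iteration 3: step = 2, temp = 20
After iteration 4: step = 3, temp = 10
After iteration 5: step = 4, temp = 5
Loop ends.

Final answer: 5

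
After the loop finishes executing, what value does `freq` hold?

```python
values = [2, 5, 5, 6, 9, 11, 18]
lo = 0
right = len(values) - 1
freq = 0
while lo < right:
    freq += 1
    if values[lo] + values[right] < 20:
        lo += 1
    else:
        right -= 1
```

Let's trace through this code step by step.

Initialize: values = [2, 5, 5, 6, 9, 11, 18]
Initialize: lo = 0
Initialize: right = 6
Initialize: freq = 0
Entering loop: while lo < right:
After iteration 1: lo = 0, right = 5, freq = 1
After iteration 2: lo = 1, right = 5, freq = 2
After iteration 3: lo = 2, right = 5, freq = 3
After iteration 4: lo = 3, right = 5, freq = 4
After iteration 5: lo = 4, right = 5, freq = 5
After iteration 6: lo = 4, right = 4, freq = 6
Loop ends.

Final answer: 6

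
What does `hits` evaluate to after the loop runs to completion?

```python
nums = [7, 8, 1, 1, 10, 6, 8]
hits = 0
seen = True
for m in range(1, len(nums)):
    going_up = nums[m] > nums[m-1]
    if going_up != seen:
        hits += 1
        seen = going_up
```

Let's trace through this code step by step.

Initialize: nums = [7, 8, 1, 1, 10, 6, 8]
Initialize: hits = 0
Initialize: seen = True
Entering loop: for m in range(1, len(nums)):
After iteration 1: m = 1, hits = 0, seen = True, going_up = True
After iteration 2: m = 2, hits = 1, seen = False, going_up = False
After iteration 3: m = 3, hits = 1, seen = False, going_up = False
After iteration 4: m = 4, hits = 2, seen = True, going_up = True
After iteration 5: m = 5, hits = 3, seen = False, going_up = False
After iteration 6: m = 6, hits = 4, seen = True, going_up = True
Loop ends.

Final answer: 4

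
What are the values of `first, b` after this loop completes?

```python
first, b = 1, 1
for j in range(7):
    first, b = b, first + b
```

Let's trace through this code step by step.

Initialize: first = 1
Initialize: b = 1
Entering loop: for j in range(7):
After iteration 1: j = 0, first = 1, b = 2
After iteration 2: j = 1, first = 2, b = 3
After iteration 3: j = 2, first = 3, b = 5
After iteration 4: j = 3, first = 5, b = 8
After iteration 5: j = 4, first = 8, b = 13
After iteration 6: j = 5, first = 13, b = 21
After iteration 7: j = 6, first = 21, b = 34
Loop ends.

Final answer: 21, 34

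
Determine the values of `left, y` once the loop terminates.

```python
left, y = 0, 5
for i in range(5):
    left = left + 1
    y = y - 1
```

Let's trace through this code step by step.

Initialize: left = 0
Initialize: y = 5
Entering loop: for i in range(5):
After iteration 1: i = 0, left = 1, y = 4
After iteration 2: i = 1, left = 2, y = 3
After iteration 3: i = 2, left = 3, y = 2
After iteration 4: i = 3, left = 4, y = 1
After iteration 5: i = 4, left = 5, y = 0
Loop ends.

Final answer: 5, 0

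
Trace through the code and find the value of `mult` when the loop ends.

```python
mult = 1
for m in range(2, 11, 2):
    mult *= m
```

Let's trace through this code step by step.

Initialize: mult = 1
Entering loop: for m in range(2, 11, 2):
After iteration 1: m = 2, mult = 2
After iteration 2: m = 4, mult = 8
After iteration 3: m = 6, mult = 48
After iteration 4: m = 8, mult = 384
After iteration 5: m = 10, mult = 3840
Loop ends.

Final answer: 3840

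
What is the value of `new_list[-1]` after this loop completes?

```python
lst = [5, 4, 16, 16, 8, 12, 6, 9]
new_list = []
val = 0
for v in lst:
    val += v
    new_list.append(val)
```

Let's trace through this code step by step.

Initialize: lst = [5, 4, 16, 16, 8, 12, 6, 9]
Initialize: new_list = []
Initialize: val = 0
Entering loop: for v in lst:
After iteration 1: v = 5, new_list = [5], val = 5
After iteration 2: v = 4, new_list = [5, 9], val = 9
After iteration 3: v = 16, new_list = [5, 9, 25], val = 25
After iteration 4: v = 16, new_list = [5, 9, 25, 41], val = 41
After iteration 5: v = 8, new_list = [5, 9, 25, 41, 49], val = 49
After iteration 6: v = 12, new_list = [5, 9, 25, 41, 49, 61], val = 61
After iteration 7: v = 6, new_list = [5, 9, 25, 41, 49, 61, 67], val = 67
After iteration 8: v = 9, new_list = [5, 9, 25, 41, 49, 61, 67, 76], val = 76
Loop ends.
new_list[-1] = 76

Final answer: 76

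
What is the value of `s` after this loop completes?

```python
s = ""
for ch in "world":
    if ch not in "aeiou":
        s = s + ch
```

Let's trace through this code step by step.

Initialize: s = ''
Entering loop: for ch in "world":
After iteration 1: ch = 'w', s = 'w'
After iteration 2: ch = 'o', s = 'w'
After iteration 3: ch = 'r', s = 'wr'
After iteration 4: ch = 'l', s = 'wrl'
After iteration 5: ch = 'd', s = 'wrld'
Loop ends.

Final answer: 'wrld'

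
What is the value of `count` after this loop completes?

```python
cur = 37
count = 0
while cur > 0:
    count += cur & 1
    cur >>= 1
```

Let's trace through this code step by step.

Initialize: cur = 37
Initialize: count = 0
Entering loop: while cur > 0:
After iteration 1: cur = 18, count = 1
After iteration 2: cur = 9, count = 1
After iteration 3: cur = 4, count = 2
After iteration 4: cur = 2, count = 2
After iteration 5: cur = 1, count = 2
After iteration 6: cur = 0, count = 3
Loop ends.

Final answer: 3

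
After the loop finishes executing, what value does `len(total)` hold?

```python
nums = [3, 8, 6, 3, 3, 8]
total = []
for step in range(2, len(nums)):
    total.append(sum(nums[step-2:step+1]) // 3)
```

Let's trace through this code step by step.

Initialize: nums = [3, 8, 6, 3, 3, 8]
Initialize: total = []
Entering loop: for step in range(2, len(nums)):
After iteration 1: step = 2, total = [5]
After iteration 2: step = 3, total = [5, 5]
After iteration 3: step = 4, total = [5, 5, 4]
After iteration 4: step = 5, total = [5, 5, 4, 4]
Loop ends.
len(total) = 4

Final answer: 4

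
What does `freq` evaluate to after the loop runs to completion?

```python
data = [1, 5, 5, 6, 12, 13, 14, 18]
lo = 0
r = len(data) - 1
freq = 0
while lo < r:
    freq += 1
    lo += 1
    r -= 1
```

Let's trace through this code step by step.

Initialize: data = [1, 5, 5, 6, 12, 13, 14, 18]
Initialize: lo = 0
Initialize: r = 7
Initialize: freq = 0
Entering loop: while lo < r:
After iteration 1: lo = 1, r = 6, freq = 1
After iteration 2: lo = 2, r = 5, freq = 2
After iteration 3: lo = 3, r = 4, freq = 3
After iteration 4: lo = 4, r = 3, freq = 4
Loop ends.

Final answer: 4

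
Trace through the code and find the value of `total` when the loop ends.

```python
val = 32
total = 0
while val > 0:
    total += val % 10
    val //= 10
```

Let's trace through this code step by step.

Initialize: val = 32
Initialize: total = 0
Entering loop: while val > 0:
After iteration 1: val = 3, total = 2
After iteration 2: val = 0, total = 5
Loop ends.

Final answer: 5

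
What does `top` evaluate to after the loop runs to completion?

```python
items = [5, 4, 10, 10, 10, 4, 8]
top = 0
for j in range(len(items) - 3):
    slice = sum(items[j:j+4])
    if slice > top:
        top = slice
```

Let's trace through this code step by step.

Initialize: items = [5, 4, 10, 10, 10, 4, 8]
Initialize: top = 0
Entering loop: for j in range(len(items) - 3):
After iteration 1: j = 0, top = 29, slice = 29
After iteration 2: j = 1, top = 34, slice = 34
After iteration 3: j = 2, top = 34, slice = 34
After iteration 4: j = 3, top = 34, slice = 32
Loop ends.

Final answer: 34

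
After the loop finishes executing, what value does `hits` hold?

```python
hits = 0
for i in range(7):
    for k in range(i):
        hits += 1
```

Let's trace through this code step by step.

Initialize: hits = 0
Entering loop: for i in range(7):
After iteration 1: i = 0, hits = 0
After iteration 2: i = 1, hits = 1, k = 0
After iteration 3: i = 2, hits = 3, k = 1
After iteration 4: i = 3, hits = 6, k = 2
After iteration 5: i = 4, hits = 10, k = 3
After iteration 6: i = 5, hits = 15, k = 4
After iteration 7: i = 6, hits = 21, k = 5
Loop ends.

Final answer: 21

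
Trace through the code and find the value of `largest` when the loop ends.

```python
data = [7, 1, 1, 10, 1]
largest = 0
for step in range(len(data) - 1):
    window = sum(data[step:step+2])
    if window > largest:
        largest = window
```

Let's trace through this code step by step.

Initialize: data = [7, 1, 1, 10, 1]
Initialize: largest = 0
Entering loop: for step in range(len(data) - 1):
After iteration 1: step = 0, largest = 8, window = 8
After iteration 2: step = 1, largest = 8, window = 2
After iteration 3: step = 2, largest = 11, window = 11
After iteration 4: step = 3, largest = 11, window = 11
Loop ends.

Final answer: 11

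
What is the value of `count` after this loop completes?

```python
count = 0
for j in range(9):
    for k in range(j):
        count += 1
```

Let's trace through this code step by step.

Initialize: count = 0
Entering loop: for j in range(9):
After iteration 1: j = 0, count = 0
After iteration 2: j = 1, count = 1, k = 0
After iteration 3: j = 2, count = 3, k = 1
After iteration 4: j = 3, count = 6, k = 2
After iteration 5: j = 4, count = 10, k = 3
After iteration 6: j = 5, count = 15, k = 4
After iteration 7: j = 6, count = 21, k = 5
After iteration 8: j = 7, count = 28, k = 6
After iteration 9: j = 8, count = 36, k = 7
Loop ends.

Final answer: 36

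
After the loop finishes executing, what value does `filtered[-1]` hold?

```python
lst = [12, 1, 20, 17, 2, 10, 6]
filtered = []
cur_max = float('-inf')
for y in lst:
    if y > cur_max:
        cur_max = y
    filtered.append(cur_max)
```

Let's trace through this code step by step.

Initialize: lst = [12, 1, 20, 17, 2, 10, 6]
Initialize: filtered = []
Initialize: cur_max = -inf
Entering loop: for y in lst:
After iteration 1: y = 12, filtered = [12], cur_max = 12
After iteration 2: y = 1, filtered = [12, 12], cur_max = 12
After iteration 3: y = 20, filtered = [12, 12, 20], cur_max = 20
After iteration 4: y = 17, filtered = [12, 12, 20, 20], cur_max = 20
After iteration 5: y = 2, filtered = [12, 12, 20, 20, 20], cur_max = 20
After iteration 6: y = 10, filtered = [12, 12, 20, 20, 20, 20], cur_max = 20
After iteration 7: y = 6, filtered = [12, 12, 20, 20, 20, 20, 20], cur_max = 20
Loop ends.
filtered[-1] = 20

Final answer: 20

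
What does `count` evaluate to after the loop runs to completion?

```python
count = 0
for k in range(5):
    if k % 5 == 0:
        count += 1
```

Let's trace through this code step by step.

Initialize: count = 0
Entering loop: for k in range(5):
After iteration 1: k = 0, count = 1
After iteration 2: k = 1, count = 1
After iteration 3: k = 2, count = 1
After iteration 4: k = 3, count = 1
After iteration 5: k = 4, count = 1
Loop ends.

Final answer: 1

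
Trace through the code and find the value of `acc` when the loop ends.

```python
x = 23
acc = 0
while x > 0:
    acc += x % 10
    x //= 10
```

Let's trace through this code step by step.

Initialize: x = 23
Initialize: acc = 0
Entering loop: while x > 0:
After iteration 1: x = 2, acc = 3
After iteration 2: x = 0, acc = 5
Loop ends.

Final answer: 5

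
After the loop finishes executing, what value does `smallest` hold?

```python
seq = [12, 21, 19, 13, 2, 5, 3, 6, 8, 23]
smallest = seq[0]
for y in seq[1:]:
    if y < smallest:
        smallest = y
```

Let's trace through this code step by step.

Initialize: seq = [12, 21, 19, 13, 2, 5, 3, 6, 8, 23]
Initialize: smallest = 12
Entering loop: for y in seq[1:]:
After iteration 1: y = 21, smallest = 12
After iteration 2: y = 19, smallest = 12
After iteration 3: y = 13, smallest = 12
After iteration 4: y = 2, smallest = 2
After iteration 5: y = 5, smallest = 2
After iteration 6: y = 3, smallest = 2
After iteration 7: y = 6, smallest = 2
After iteration 8: y = 8, smallest = 2
After iteration 9: y = 23, smallest = 2
Loop ends.

Final answer: 2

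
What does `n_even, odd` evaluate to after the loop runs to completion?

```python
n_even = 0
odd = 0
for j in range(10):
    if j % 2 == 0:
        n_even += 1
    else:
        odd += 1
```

Let's trace through this code step by step.

Initialize: n_even = 0
Initialize: odd = 0
Entering loop: for j in range(10):
After iteration 1: j = 0, n_even = 1, odd = 0
After iteration 2: j = 1, n_even = 1, odd = 1
After iteration 3: j = 2, n_even = 2, odd = 1
After iteration 4: j = 3, n_even = 2, odd = 2
After iteration 5: j = 4, n_even = 3, odd = 2
After iteration 6: j = 5, n_even = 3, odd = 3
After iteration 7: j = 6, n_even = 4, odd = 3
After iteration 8: j = 7, n_even = 4, odd = 4
After iteration 9: j = 8, n_even = 5, odd = 4
After iteration 10: j = 9, n_even = 5, odd = 5
Loop ends.

Final answer: 5, 5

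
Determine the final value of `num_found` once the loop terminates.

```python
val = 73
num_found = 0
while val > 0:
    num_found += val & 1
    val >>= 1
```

Let's trace through this code step by step.

Initialize: val = 73
Initialize: num_found = 0
Entering loop: while val > 0:
After iteration 1: val = 36, num_found = 1
After iteration 2: val = 18, num_found = 1
After iteration 3: val = 9, num_found = 1
After iteration 4: val = 4, num_found = 2
After iteration 5: val = 2, num_found = 2
After iteration 6: val = 1, num_found = 2
After iteration 7: val = 0, num_found = 3
Loop ends.

Final answer: 3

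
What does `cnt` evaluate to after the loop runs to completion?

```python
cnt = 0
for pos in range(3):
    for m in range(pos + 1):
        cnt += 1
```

Let's trace through this code step by step.

Initialize: cnt = 0
Entering loop: for pos in range(3):
After iteration 1: pos = 0, cnt = 1, m = 0
After iteration 2: pos = 1, cnt = 3, m = 1
After iteration 3: pos = 2, cnt = 6, m = 2
Loop ends.

Final answer: 6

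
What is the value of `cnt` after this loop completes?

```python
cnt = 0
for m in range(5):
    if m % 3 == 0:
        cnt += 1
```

Let's trace through this code step by step.

Initialize: cnt = 0
Entering loop: for m in range(5):
After iteration 1: m = 0, cnt = 1
After iteration 2: m = 1, cnt = 1
After iteration 3: m = 2, cnt = 1
After iteration 4: m = 3, cnt = 2
After iteration 5: m = 4, cnt = 2
Loop ends.

Final answer: 2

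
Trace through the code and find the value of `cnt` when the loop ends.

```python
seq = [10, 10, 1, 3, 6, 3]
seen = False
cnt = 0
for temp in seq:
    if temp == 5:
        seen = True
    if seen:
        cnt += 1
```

Let's trace through this code step by step.

Initialize: seq = [10, 10, 1, 3, 6, 3]
Initialize: seen = False
Initialize: cnt = 0
Entering loop: for temp in seq:
After iteration 1: temp = 10, cnt = 0
After iteration 2: temp = 10, cnt = 0
After iteration 3: temp = 1, cnt = 0
After iteration 4: temp = 3, cnt = 0
After iteration 5: temp = 6, cnt = 0
After iteration 6: temp = 3, cnt = 0
Loop ends.

Final answer: 0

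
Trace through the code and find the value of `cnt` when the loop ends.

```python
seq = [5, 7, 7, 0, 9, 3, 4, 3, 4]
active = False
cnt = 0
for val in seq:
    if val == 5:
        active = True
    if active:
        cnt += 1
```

Let's trace through this code step by step.

Initialize: seq = [5, 7, 7, 0, 9, 3, 4, 3, 4]
Initialize: active = False
Initialize: cnt = 0
Entering loop: for val in seq:
After iteration 1: val = 5, active = True, cnt = 1
After iteration 2: val = 7, active = True, cnt = 2
After iteration 3: val = 7, active = True, cnt = 3
After iteration 4: val = 0, active = True, cnt = 4
After iteration 5: val = 9, active = True, cnt = 5
After iteration 6: val = 3, active = True, cnt = 6
After iteration 7: val = 4, active = True, cnt = 7
After iteration 8: val = 3, active = True, cnt = 8
After iteration 9: val = 4, active = True, cnt = 9
Loop ends.

Final answer: 9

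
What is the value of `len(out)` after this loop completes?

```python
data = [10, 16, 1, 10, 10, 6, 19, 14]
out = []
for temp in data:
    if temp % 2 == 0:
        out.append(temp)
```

Let's trace through this code step by step.

Initialize: data = [10, 16, 1, 10, 10, 6, 19, 14]
Initialize: out = []
Entering loop: for temp in data:
After iteration 1: temp = 10, out = [10]
After iteration 2: temp = 16, out = [10, 16]
After iteration 3: temp = 1, out = [10, 16]
After iteration 4: temp = 10, out = [10, 16, 10]
After iteration 5: temp = 10, out = [10, 16, 10, 10]
After iteration 6: temp = 6, out = [10, 16, 10, 10, 6]
After iteration 7: temp = 19, out = [10, 16, 10, 10, 6]
After iteration 8: temp = 14, out = [10, 16, 10, 10, 6, 14]
Loop ends.
len(out) = 6

Final answer: 6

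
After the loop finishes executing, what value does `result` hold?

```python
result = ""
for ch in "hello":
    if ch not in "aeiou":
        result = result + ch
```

Let's trace through this code step by step.

Initialize: result = ''
Entering loop: for ch in "hello":
After iteration 1: ch = 'h', result = 'h'
After iteration 2: ch = 'e', result = 'h'
After iteration 3: ch = 'l', result = 'hl'
After iteration 4: ch = 'l', result = 'hll'
After iteration 5: ch = 'o', result = 'hll'
Loop ends.

Final answer: 'hll'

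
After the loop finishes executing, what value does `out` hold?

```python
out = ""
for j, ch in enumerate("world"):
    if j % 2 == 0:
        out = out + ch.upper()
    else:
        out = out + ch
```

Let's trace through this code step by step.

Initialize: out = ''
Entering loop: for j, ch in enumerate("world"):
After iteration 1: j = 0, ch = 'w', out = 'W'
After iteration 2: j = 1, ch = 'o', out = 'Wo'
After iteration 3: j = 2, ch = 'r', out = 'WoR'
After iteration 4: j = 3, ch = 'l', out = 'WoRl'
After iteration 5: j = 4, ch = 'd', out = 'WoRlD'
Loop ends.

Final answer: 'WoRlD'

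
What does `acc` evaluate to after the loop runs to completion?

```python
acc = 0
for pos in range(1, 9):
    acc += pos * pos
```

Let's trace through this code step by step.

Initialize: acc = 0
Entering loop: for pos in range(1, 9):
After iteration 1: pos = 1, acc = 1
After iteration 2: pos = 2, acc = 5
After iteration 3: pos = 3, acc = 14
After iteration 4: pos = 4, acc = 30
After iteration 5: pos = 5, acc = 55
After iteration 6: pos = 6, acc = 91
After iteration 7: pos = 7, acc = 140
After iteration 8: pos = 8, acc = 204
Loop ends.

Final answer: 204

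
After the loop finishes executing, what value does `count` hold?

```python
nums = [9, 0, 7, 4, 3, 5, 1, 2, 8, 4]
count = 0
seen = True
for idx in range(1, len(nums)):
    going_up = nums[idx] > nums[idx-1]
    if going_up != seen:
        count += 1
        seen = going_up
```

Let's trace through this code step by step.

Initialize: nums = [9, 0, 7, 4, 3, 5, 1, 2, 8, 4]
Initialize: count = 0
Initialize: seen = True
Entering loop: for idx in range(1, len(nums)):
After iteration 1: idx = 1, count = 1, seen = False, going_up = False
After iteration 2: idx = 2, count = 2, seen = True, going_up = True
After iteration 3: idx = 3, count = 3, seen = False, going_up = False
After iteration 4: idx = 4, count = 3, seen = False, going_up = False
After iteration 5: idx = 5, count = 4, seen = True, going_up = True
After iteration 6: idx = 6, count = 5, seen = False, going_up = False
After iteration 7: idx = 7, count = 6, seen = True, going_up = True
After iteration 8: idx = 8, count = 6, seen = True, going_up = True
After iteration 9: idx = 9, count = 7, seen = False, going_up = False
Loop ends.

Final answer: 7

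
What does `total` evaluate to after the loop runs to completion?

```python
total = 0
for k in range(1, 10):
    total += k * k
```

Let's trace through this code step by step.

Initialize: total = 0
Entering loop: for k in range(1, 10):
After iteration 1: k = 1, total = 1
After iteration 2: k = 2, total = 5
After iteration 3: k = 3, total = 14
After iteration 4: k = 4, total = 30
After iteration 5: k = 5, total = 55
After iteration 6: k = 6, total = 91
After iteration 7: k = 7, total = 140
After iteration 8: k = 8, total = 204
After iteration 9: k = 9, total = 285
Loop ends.

Final answer: 285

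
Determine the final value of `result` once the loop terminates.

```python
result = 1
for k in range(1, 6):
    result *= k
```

Let's trace through this code step by step.

Initialize: result = 1
Entering loop: for k in range(1, 6):
After iteration 1: k = 1, result = 1
After iteration 2: k = 2, result = 2
After iteration 3: k = 3, result = 6
After iteration 4: k = 4, result = 24
After iteration 5: k = 5, result = 120
Loop ends.

Final answer: 120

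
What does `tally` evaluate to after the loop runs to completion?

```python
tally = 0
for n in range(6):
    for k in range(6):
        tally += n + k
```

Let's trace through this code step by step.

Initialize: tally = 0
Entering loop: for n in range(6):
After iteration 1: n = 0, tally = 15
After iteration 2: n = 1, tally = 36
After iteration 3: n = 2, tally = 63
After iteration 4: n = 3, tally = 96
After iteration 5: n = 4, tally = 135
After iteration 6: n = 5, tally = 180
Loop ends.

Final answer: 180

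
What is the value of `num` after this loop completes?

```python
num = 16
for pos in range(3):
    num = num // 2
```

Let's trace through this code step by step.

Initialize: num = 16
Entering loop: for pos in range(3):
After iteration 1: pos = 0, num = 8
After iteration 2: pos = 1, num = 4
After iteration 3: pos = 2, num = 2
Loop ends.

Final answer: 2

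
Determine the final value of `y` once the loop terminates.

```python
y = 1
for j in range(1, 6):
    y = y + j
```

Let's trace through this code step by step.

Initialize: y = 1
Entering loop: for j in range(1, 6):
After iteration 1: j = 1, y = 2
After iteration 2: j = 2, y = 4
After iteration 3: j = 3, y = 7
After iteration 4: j = 4, y = 11
After iteration 5: j = 5, y = 16
Loop ends.

Final answer: 16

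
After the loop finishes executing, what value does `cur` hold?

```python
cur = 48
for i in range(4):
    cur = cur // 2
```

Let's trace through this code step by step.

Initialize: cur = 48
Entering loop: for i in range(4):
After iteration 1: i = 0, cur = 24
After iteration 2: i = 1, cur = 12
After iteration 3: i = 2, cur = 6
After iteration 4: i = 3, cur = 3
Loop ends.

Final answer: 3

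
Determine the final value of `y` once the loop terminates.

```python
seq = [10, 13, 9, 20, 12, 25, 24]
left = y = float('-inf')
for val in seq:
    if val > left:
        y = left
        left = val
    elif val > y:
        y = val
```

Let's trace through this code step by step.

Initialize: seq = [10, 13, 9, 20, 12, 25, 24]
Initialize: left = -inf
Initialize: y = -inf
Entering loop: for val in seq:
After iteration 1: val = 10, left = 10, y = -inf
After iteration 2: val = 13, left = 13, y = 10
After iteration 3: val = 9, left = 13, y = 10
After iteration 4: val = 20, left = 20, y = 13
After iteration 5: val = 12, left = 20, y = 13
After iteration 6: val = 25, left = 25, y = 20
After iteration 7: val = 24, left = 25, y = 24
Loop ends.

Final answer: 24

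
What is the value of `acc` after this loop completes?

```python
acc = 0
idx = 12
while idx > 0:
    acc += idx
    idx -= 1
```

Let's trace through this code step by step.

Initialize: acc = 0
Initialize: idx = 12
Entering loop: while idx > 0:
After iteration 1: acc = 12, idx = 11
After iteration 2: acc = 23, idx = 10
After iteration 3: acc = 33, idx = 9
After iteration 4: acc = 42, idx = 8
After iteration 5: acc = 50, idx = 7
After iteration 6: acc = 57, idx = 6
After iteration 7: acc = 63, idx = 5
After iteration 8: acc = 68, idx = 4
After iteration 9: acc = 72, idx = 3
After iteration 10: acc = 75, idx = 2
After iteration 11: acc = 77, idx = 1
After iteration 12: acc = 78, idx = 0
Loop ends.

Final answer: 78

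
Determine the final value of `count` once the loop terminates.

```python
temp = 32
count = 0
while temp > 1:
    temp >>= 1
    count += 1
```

Let's trace through this code step by step.

Initialize: temp = 32
Initialize: count = 0
Entering loop: while temp > 1:
After iteration 1: temp = 16, count = 1
After iteration 2: temp = 8, count = 2
After iteration 3: temp = 4, count = 3
After iteration 4: temp = 2, count = 4
After iteration 5: temp = 1, count = 5
Loop ends.

Final answer: 5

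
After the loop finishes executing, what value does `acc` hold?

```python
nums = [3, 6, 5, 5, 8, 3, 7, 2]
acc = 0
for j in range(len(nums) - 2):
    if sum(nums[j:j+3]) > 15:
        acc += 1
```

Let's trace through this code step by step.

Initialize: nums = [3, 6, 5, 5, 8, 3, 7, 2]
Initialize: acc = 0
Entering loop: for j in range(len(nums) - 2):
After iteration 1: j = 0, acc = 0
After iteration 2: j = 1, acc = 1
After iteration 3: j = 2, acc = 2
After iteration 4: j = 3, acc = 3
After iteration 5: j = 4, acc = 4
After iteration 6: j = 5, acc = 4
Loop ends.

Final answer: 4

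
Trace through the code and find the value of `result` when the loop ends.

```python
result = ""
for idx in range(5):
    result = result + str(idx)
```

Let's trace through this code step by step.

Initialize: result = ''
Entering loop: for idx in range(5):
After iteration 1: idx = 0, result = '0'
After iteration 2: idx = 1, result = '01'
After iteration 3: idx = 2, result = '012'
After iteration 4: idx = 3, result = '0123'
After iteration 5: idx = 4, result = '01234'
Loop ends.

Final answer: '01234'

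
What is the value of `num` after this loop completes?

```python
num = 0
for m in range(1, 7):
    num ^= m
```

Let's trace through this code step by step.

Initialize: num = 0
Entering loop: for m in range(1, 7):
After iteration 1: m = 1, num = 1
After iteration 2: m = 2, num = 3
After iteration 3: m = 3, num = 0
After iteration 4: m = 4, num = 4
After iteration 5: m = 5, num = 1
After iteration 6: m = 6, num = 7
Loop ends.

Final answer: 7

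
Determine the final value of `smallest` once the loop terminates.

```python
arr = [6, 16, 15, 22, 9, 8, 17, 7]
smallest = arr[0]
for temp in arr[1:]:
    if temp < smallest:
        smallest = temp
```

Let's trace through this code step by step.

Initialize: arr = [6, 16, 15, 22, 9, 8, 17, 7]
Initialize: smallest = 6
Entering loop: for temp in arr[1:]:
After iteration 1: temp = 16, smallest = 6
After iteration 2: temp = 15, smallest = 6
After iteration 3: temp = 22, smallest = 6
After iteration 4: temp = 9, smallest = 6
After iteration 5: temp = 8, smallest = 6
After iteration 6: temp = 17, smallest = 6
After iteration 7: temp = 7, smallest = 6
Loop ends.

Final answer: 6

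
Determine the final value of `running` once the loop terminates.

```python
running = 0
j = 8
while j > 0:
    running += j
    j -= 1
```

Let's trace through this code step by step.

Initialize: running = 0
Initialize: j = 8
Entering loop: while j > 0:
After iteration 1: running = 8, j = 7
After iteration 2: running = 15, j = 6
After iteration 3: running = 21, j = 5
After iteration 4: running = 26, j = 4
After iteration 5: running = 30, j = 3
After iteration 6: running = 33, j = 2
After iteration 7: running = 35, j = 1
After iteration 8: running = 36, j = 0
Loop ends.

Final answer: 36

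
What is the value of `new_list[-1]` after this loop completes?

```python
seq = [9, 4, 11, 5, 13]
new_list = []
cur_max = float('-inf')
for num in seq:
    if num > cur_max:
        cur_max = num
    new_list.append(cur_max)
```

Let's trace through this code step by step.

Initialize: seq = [9, 4, 11, 5, 13]
Initialize: new_list = []
Initialize: cur_max = -inf
Entering loop: for num in seq:
After iteration 1: num = 9, new_list = [9], cur_max = 9
After iteration 2: num = 4, new_list = [9, 9], cur_max = 9
After iteration 3: num = 11, new_list = [9, 9, 11], cur_max = 11
After iteration 4: num = 5, new_list = [9, 9, 11, 11], cur_max = 11
After iteration 5: num = 13, new_list = [9, 9, 11, 11, 13], cur_max = 13
Loop ends.
new_list[-1] = 13

Final answer: 13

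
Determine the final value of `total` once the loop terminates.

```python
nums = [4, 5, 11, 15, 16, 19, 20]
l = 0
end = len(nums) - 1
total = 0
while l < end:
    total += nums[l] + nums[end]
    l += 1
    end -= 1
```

Let's trace through this code step by step.

Initialize: nums = [4, 5, 11, 15, 16, 19, 20]
Initialize: l = 0
Initialize: end = 6
Initialize: total = 0
Entering loop: while l < end:
After iteration 1: l = 1, end = 5, total = 24
After iteration 2: l = 2, end = 4, total = 48
After iteration 3: l = 3, end = 3, total = 75
Loop ends.

Final answer: 75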